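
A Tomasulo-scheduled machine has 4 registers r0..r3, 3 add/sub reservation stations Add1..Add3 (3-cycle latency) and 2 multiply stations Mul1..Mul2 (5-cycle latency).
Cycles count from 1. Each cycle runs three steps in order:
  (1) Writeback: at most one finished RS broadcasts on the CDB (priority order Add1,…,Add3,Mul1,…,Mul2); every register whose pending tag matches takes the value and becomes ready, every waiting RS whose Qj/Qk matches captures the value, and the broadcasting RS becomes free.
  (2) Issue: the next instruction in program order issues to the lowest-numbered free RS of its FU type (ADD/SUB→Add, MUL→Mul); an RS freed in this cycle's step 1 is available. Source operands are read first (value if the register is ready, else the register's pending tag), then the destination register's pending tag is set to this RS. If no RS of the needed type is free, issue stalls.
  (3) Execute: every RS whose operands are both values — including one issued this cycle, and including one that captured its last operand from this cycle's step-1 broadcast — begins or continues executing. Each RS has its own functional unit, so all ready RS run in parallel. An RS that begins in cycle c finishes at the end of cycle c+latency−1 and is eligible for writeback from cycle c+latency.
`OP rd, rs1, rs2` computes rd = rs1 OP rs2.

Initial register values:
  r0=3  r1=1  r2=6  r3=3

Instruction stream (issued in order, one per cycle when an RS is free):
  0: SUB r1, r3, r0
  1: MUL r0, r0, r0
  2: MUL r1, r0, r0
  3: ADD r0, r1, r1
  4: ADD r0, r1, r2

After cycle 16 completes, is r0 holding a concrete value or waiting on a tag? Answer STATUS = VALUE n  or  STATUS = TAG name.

  c1: issue SUB r1<-Add1  regs: r0:3,r1:Add1,r2:6,r3:3
  c2: issue MUL r0<-Mul1  regs: r0:Mul1,r1:Add1,r2:6,r3:3
  c3: issue MUL r1<-Mul2  regs: r0:Mul1,r1:Mul2,r2:6,r3:3
  c4: CDB Add1=0; issue ADD r0<-Add1  regs: r0:Add1,r1:Mul2,r2:6,r3:3
  c5: issue ADD r0<-Add2  regs: r0:Add2,r1:Mul2,r2:6,r3:3
  c6: -  regs: r0:Add2,r1:Mul2,r2:6,r3:3
  c7: CDB Mul1=9  regs: r0:Add2,r1:Mul2,r2:6,r3:3
  c8: -  regs: r0:Add2,r1:Mul2,r2:6,r3:3
  c9: -  regs: r0:Add2,r1:Mul2,r2:6,r3:3
  c10: -  regs: r0:Add2,r1:Mul2,r2:6,r3:3
  c11: -  regs: r0:Add2,r1:Mul2,r2:6,r3:3
  c12: CDB Mul2=81  regs: r0:Add2,r1:81,r2:6,r3:3
  c13: -  regs: r0:Add2,r1:81,r2:6,r3:3
  c14: -  regs: r0:Add2,r1:81,r2:6,r3:3
  c15: CDB Add1=162  regs: r0:Add2,r1:81,r2:6,r3:3
  c16: CDB Add2=87  regs: r0:87,r1:81,r2:6,r3:3

STATUS = VALUE 87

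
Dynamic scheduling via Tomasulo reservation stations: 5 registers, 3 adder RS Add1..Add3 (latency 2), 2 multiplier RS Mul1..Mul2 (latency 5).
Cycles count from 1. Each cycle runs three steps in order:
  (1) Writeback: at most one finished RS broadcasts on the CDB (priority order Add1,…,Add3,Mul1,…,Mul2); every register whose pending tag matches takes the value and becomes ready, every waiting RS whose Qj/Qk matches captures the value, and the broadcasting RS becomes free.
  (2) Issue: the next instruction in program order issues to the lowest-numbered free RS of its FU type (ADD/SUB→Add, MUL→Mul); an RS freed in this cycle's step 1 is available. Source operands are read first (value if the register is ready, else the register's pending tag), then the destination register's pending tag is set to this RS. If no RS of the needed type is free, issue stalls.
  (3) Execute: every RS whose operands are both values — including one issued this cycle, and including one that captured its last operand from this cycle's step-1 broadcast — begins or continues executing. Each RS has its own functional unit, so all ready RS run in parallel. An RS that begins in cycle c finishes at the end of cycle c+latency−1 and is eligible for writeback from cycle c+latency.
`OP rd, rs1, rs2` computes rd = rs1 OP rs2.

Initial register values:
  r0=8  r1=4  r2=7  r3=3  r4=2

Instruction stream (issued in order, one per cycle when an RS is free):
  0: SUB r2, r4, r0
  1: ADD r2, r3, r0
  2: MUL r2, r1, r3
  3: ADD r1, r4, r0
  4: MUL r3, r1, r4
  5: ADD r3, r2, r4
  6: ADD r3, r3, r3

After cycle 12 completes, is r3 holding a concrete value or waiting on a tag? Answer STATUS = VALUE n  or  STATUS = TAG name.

STATUS = VALUE 28

cycle 1: issue SUB r2<-Add1 // r0:8,r1:4,r2:Add1,r3:3,r4:2
cycle 2: issue ADD r2<-Add2 // r0:8,r1:4,r2:Add2,r3:3,r4:2
cycle 3: CDB Add1=-6; issue MUL r2<-Mul1 // r0:8,r1:4,r2:Mul1,r3:3,r4:2
cycle 4: CDB Add2=11; issue ADD r1<-Add1 // r0:8,r1:Add1,r2:Mul1,r3:3,r4:2
cycle 5: issue MUL r3<-Mul2 // r0:8,r1:Add1,r2:Mul1,r3:Mul2,r4:2
cycle 6: CDB Add1=10; issue ADD r3<-Add1 // r0:8,r1:10,r2:Mul1,r3:Add1,r4:2
cycle 7: issue ADD r3<-Add2 // r0:8,r1:10,r2:Mul1,r3:Add2,r4:2
cycle 8: CDB Mul1=12 // r0:8,r1:10,r2:12,r3:Add2,r4:2
cycle 9: - // r0:8,r1:10,r2:12,r3:Add2,r4:2
cycle 10: CDB Add1=14 // r0:8,r1:10,r2:12,r3:Add2,r4:2
cycle 11: CDB Mul2=20 // r0:8,r1:10,r2:12,r3:Add2,r4:2
cycle 12: CDB Add2=28 // r0:8,r1:10,r2:12,r3:28,r4:2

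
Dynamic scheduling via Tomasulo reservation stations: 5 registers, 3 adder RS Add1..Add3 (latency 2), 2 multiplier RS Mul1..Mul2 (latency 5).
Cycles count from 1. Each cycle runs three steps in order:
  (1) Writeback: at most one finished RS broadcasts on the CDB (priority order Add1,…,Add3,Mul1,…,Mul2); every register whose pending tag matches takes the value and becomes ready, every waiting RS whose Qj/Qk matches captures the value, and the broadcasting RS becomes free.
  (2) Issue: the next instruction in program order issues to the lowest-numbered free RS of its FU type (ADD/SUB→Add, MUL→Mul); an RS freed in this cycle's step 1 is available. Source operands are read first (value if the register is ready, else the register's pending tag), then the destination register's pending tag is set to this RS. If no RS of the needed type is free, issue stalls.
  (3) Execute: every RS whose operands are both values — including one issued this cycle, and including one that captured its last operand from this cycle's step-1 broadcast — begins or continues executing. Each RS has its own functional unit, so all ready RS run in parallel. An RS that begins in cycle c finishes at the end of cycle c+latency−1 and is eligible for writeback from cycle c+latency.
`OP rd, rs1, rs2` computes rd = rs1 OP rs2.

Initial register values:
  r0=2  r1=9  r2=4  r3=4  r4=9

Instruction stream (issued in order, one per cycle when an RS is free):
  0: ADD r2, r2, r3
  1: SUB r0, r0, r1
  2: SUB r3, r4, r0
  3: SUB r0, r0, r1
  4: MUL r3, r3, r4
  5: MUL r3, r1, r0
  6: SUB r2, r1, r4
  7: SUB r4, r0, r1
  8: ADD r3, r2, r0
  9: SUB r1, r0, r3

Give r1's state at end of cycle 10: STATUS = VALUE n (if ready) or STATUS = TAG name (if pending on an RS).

STATUS = TAG Add2

  c1: issue ADD r2<-Add1  regs: r0:2,r1:9,r2:Add1,r3:4,r4:9
  c2: issue SUB r0<-Add2  regs: r0:Add2,r1:9,r2:Add1,r3:4,r4:9
  c3: CDB Add1=8; issue SUB r3<-Add1  regs: r0:Add2,r1:9,r2:8,r3:Add1,r4:9
  c4: CDB Add2=-7; issue SUB r0<-Add2  regs: r0:Add2,r1:9,r2:8,r3:Add1,r4:9
  c5: issue MUL r3<-Mul1  regs: r0:Add2,r1:9,r2:8,r3:Mul1,r4:9
  c6: CDB Add1=16; issue MUL r3<-Mul2  regs: r0:Add2,r1:9,r2:8,r3:Mul2,r4:9
  c7: CDB Add2=-16; issue SUB r2<-Add1  regs: r0:-16,r1:9,r2:Add1,r3:Mul2,r4:9
  c8: issue SUB r4<-Add2  regs: r0:-16,r1:9,r2:Add1,r3:Mul2,r4:Add2
  c9: CDB Add1=0; issue ADD r3<-Add1  regs: r0:-16,r1:9,r2:0,r3:Add1,r4:Add2
  c10: CDB Add2=-25; issue SUB r1<-Add2  regs: r0:-16,r1:Add2,r2:0,r3:Add1,r4:-25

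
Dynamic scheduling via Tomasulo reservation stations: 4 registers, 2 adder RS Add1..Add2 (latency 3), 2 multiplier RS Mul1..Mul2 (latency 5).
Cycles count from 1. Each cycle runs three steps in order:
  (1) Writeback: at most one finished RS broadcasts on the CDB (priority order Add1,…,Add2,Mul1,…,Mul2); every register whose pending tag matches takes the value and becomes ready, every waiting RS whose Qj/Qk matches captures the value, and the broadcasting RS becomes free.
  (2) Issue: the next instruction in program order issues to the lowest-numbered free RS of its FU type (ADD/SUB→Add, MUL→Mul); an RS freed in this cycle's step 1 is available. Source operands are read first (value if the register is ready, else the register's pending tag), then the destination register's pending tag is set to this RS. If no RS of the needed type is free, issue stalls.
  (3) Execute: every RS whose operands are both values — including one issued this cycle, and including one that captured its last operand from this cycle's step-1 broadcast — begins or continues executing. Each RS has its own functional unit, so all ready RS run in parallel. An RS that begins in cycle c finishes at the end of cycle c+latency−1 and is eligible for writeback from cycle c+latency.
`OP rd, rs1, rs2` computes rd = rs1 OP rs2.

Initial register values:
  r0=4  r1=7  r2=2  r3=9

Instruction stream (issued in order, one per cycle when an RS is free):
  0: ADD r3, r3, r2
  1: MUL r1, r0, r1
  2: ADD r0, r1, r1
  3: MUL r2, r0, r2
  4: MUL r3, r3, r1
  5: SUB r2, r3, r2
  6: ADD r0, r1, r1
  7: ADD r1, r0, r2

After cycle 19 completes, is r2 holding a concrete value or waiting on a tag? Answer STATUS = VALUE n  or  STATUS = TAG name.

c1: issue ADD r3<-Add1 | r0:4,r1:7,r2:2,r3:Add1
c2: issue MUL r1<-Mul1 | r0:4,r1:Mul1,r2:2,r3:Add1
c3: issue ADD r0<-Add2 | r0:Add2,r1:Mul1,r2:2,r3:Add1
c4: CDB Add1=11; issue MUL r2<-Mul2 | r0:Add2,r1:Mul1,r2:Mul2,r3:11
c5: stall | r0:Add2,r1:Mul1,r2:Mul2,r3:11
c6: stall | r0:Add2,r1:Mul1,r2:Mul2,r3:11
c7: CDB Mul1=28; issue MUL r3<-Mul1 | r0:Add2,r1:28,r2:Mul2,r3:Mul1
c8: issue SUB r2<-Add1 | r0:Add2,r1:28,r2:Add1,r3:Mul1
c9: stall | r0:Add2,r1:28,r2:Add1,r3:Mul1
c10: CDB Add2=56; issue ADD r0<-Add2 | r0:Add2,r1:28,r2:Add1,r3:Mul1
c11: stall | r0:Add2,r1:28,r2:Add1,r3:Mul1
c12: CDB Mul1=308; stall | r0:Add2,r1:28,r2:Add1,r3:308
c13: CDB Add2=56; issue ADD r1<-Add2 | r0:56,r1:Add2,r2:Add1,r3:308
c14: - | r0:56,r1:Add2,r2:Add1,r3:308
c15: CDB Mul2=112 | r0:56,r1:Add2,r2:Add1,r3:308
c16: - | r0:56,r1:Add2,r2:Add1,r3:308
c17: - | r0:56,r1:Add2,r2:Add1,r3:308
c18: CDB Add1=196 | r0:56,r1:Add2,r2:196,r3:308
c19: - | r0:56,r1:Add2,r2:196,r3:308

STATUS = VALUE 196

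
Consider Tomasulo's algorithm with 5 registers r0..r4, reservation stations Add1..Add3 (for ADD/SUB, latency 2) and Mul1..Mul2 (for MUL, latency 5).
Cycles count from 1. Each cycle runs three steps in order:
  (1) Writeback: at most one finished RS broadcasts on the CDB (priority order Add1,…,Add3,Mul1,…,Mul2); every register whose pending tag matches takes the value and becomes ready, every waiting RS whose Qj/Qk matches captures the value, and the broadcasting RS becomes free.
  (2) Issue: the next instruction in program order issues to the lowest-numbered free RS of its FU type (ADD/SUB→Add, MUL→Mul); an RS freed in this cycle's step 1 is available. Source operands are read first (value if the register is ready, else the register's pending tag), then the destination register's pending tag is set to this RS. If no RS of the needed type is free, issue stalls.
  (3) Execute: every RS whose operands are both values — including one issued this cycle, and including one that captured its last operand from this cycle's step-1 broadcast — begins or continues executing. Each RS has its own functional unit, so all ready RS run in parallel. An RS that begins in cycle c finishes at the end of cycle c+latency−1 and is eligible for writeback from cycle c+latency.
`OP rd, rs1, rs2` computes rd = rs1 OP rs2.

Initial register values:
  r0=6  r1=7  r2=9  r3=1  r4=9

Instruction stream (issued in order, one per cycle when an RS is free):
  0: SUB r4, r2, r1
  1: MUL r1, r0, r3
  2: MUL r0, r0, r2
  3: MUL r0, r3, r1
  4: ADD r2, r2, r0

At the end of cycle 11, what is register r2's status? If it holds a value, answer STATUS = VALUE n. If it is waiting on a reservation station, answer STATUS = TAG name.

STATUS = TAG Add1

cycle 1: issue SUB r4<-Add1 // r0:6,r1:7,r2:9,r3:1,r4:Add1
cycle 2: issue MUL r1<-Mul1 // r0:6,r1:Mul1,r2:9,r3:1,r4:Add1
cycle 3: CDB Add1=2; issue MUL r0<-Mul2 // r0:Mul2,r1:Mul1,r2:9,r3:1,r4:2
cycle 4: stall // r0:Mul2,r1:Mul1,r2:9,r3:1,r4:2
cycle 5: stall // r0:Mul2,r1:Mul1,r2:9,r3:1,r4:2
cycle 6: stall // r0:Mul2,r1:Mul1,r2:9,r3:1,r4:2
cycle 7: CDB Mul1=6; issue MUL r0<-Mul1 // r0:Mul1,r1:6,r2:9,r3:1,r4:2
cycle 8: CDB Mul2=54; issue ADD r2<-Add1 // r0:Mul1,r1:6,r2:Add1,r3:1,r4:2
cycle 9: - // r0:Mul1,r1:6,r2:Add1,r3:1,r4:2
cycle 10: - // r0:Mul1,r1:6,r2:Add1,r3:1,r4:2
cycle 11: - // r0:Mul1,r1:6,r2:Add1,r3:1,r4:2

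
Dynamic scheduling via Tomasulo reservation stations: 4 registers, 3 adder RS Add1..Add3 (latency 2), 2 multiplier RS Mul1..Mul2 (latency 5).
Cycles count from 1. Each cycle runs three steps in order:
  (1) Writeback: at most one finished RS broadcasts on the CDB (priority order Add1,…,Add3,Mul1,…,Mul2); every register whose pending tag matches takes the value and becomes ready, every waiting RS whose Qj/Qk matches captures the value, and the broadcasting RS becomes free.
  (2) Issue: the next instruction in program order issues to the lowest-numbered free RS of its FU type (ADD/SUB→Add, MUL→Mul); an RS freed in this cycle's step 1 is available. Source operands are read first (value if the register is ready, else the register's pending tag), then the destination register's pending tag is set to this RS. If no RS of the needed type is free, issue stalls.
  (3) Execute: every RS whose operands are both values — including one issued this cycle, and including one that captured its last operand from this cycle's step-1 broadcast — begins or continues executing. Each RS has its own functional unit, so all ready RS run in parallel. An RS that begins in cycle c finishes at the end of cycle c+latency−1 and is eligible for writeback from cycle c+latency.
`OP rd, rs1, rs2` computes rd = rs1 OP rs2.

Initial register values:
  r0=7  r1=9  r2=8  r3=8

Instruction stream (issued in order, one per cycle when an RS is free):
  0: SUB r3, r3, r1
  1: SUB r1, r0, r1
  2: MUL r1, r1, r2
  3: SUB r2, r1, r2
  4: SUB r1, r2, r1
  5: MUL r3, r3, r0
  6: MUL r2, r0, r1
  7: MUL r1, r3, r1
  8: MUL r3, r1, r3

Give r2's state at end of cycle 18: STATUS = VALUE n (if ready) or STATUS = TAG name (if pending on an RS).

cycle 1: issue SUB r3<-Add1 // r0:7,r1:9,r2:8,r3:Add1
cycle 2: issue SUB r1<-Add2 // r0:7,r1:Add2,r2:8,r3:Add1
cycle 3: CDB Add1=-1; issue MUL r1<-Mul1 // r0:7,r1:Mul1,r2:8,r3:-1
cycle 4: CDB Add2=-2; issue SUB r2<-Add1 // r0:7,r1:Mul1,r2:Add1,r3:-1
cycle 5: issue SUB r1<-Add2 // r0:7,r1:Add2,r2:Add1,r3:-1
cycle 6: issue MUL r3<-Mul2 // r0:7,r1:Add2,r2:Add1,r3:Mul2
cycle 7: stall // r0:7,r1:Add2,r2:Add1,r3:Mul2
cycle 8: stall // r0:7,r1:Add2,r2:Add1,r3:Mul2
cycle 9: CDB Mul1=-16; issue MUL r2<-Mul1 // r0:7,r1:Add2,r2:Mul1,r3:Mul2
cycle 10: stall // r0:7,r1:Add2,r2:Mul1,r3:Mul2
cycle 11: CDB Add1=-24; stall // r0:7,r1:Add2,r2:Mul1,r3:Mul2
cycle 12: CDB Mul2=-7; issue MUL r1<-Mul2 // r0:7,r1:Mul2,r2:Mul1,r3:-7
cycle 13: CDB Add2=-8; stall // r0:7,r1:Mul2,r2:Mul1,r3:-7
cycle 14: stall // r0:7,r1:Mul2,r2:Mul1,r3:-7
cycle 15: stall // r0:7,r1:Mul2,r2:Mul1,r3:-7
cycle 16: stall // r0:7,r1:Mul2,r2:Mul1,r3:-7
cycle 17: stall // r0:7,r1:Mul2,r2:Mul1,r3:-7
cycle 18: CDB Mul1=-56; issue MUL r3<-Mul1 // r0:7,r1:Mul2,r2:-56,r3:Mul1

STATUS = VALUE -56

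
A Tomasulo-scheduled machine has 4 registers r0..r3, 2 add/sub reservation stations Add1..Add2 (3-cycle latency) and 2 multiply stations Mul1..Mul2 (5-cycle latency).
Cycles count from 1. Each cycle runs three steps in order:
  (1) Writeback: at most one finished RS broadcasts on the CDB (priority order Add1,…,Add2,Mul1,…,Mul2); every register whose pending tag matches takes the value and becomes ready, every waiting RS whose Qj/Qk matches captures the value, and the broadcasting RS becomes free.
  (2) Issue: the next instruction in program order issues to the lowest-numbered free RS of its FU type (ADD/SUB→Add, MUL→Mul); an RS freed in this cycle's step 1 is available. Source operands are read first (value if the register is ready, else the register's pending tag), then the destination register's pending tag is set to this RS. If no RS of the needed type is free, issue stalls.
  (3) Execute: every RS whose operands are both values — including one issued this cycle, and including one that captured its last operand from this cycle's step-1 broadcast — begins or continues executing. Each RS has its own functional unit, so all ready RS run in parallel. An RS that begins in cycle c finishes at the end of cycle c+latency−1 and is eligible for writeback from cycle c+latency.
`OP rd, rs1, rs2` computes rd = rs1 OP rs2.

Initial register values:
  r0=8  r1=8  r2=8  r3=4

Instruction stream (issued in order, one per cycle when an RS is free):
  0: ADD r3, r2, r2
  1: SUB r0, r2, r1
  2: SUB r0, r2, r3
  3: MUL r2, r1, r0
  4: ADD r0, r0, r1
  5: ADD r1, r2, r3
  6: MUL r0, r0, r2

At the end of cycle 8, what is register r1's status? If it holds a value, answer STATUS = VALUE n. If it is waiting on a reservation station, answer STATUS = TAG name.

STATUS = TAG Add1

c1: issue ADD r3<-Add1 | r0:8,r1:8,r2:8,r3:Add1
c2: issue SUB r0<-Add2 | r0:Add2,r1:8,r2:8,r3:Add1
c3: stall | r0:Add2,r1:8,r2:8,r3:Add1
c4: CDB Add1=16; issue SUB r0<-Add1 | r0:Add1,r1:8,r2:8,r3:16
c5: CDB Add2=0; issue MUL r2<-Mul1 | r0:Add1,r1:8,r2:Mul1,r3:16
c6: issue ADD r0<-Add2 | r0:Add2,r1:8,r2:Mul1,r3:16
c7: CDB Add1=-8; issue ADD r1<-Add1 | r0:Add2,r1:Add1,r2:Mul1,r3:16
c8: issue MUL r0<-Mul2 | r0:Mul2,r1:Add1,r2:Mul1,r3:16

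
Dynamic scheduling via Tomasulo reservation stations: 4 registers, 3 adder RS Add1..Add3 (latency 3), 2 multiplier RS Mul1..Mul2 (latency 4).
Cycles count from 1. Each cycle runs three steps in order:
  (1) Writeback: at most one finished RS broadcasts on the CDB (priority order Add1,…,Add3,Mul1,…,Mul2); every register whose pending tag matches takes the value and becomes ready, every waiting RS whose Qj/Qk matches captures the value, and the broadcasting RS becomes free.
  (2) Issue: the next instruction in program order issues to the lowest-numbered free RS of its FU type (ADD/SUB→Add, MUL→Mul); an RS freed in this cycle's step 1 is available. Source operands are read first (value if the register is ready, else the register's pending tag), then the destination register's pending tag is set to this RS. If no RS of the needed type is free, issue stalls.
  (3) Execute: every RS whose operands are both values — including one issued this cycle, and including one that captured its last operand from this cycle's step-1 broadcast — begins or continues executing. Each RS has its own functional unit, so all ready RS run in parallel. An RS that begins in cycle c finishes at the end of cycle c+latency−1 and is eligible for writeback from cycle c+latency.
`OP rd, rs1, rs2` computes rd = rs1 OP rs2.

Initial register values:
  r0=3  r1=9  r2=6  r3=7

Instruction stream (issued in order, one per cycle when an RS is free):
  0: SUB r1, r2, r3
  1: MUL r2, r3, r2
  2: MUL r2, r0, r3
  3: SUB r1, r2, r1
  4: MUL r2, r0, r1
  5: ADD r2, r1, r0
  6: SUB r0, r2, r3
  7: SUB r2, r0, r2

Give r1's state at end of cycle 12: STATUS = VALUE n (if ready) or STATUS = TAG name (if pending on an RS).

  c1: issue SUB r1<-Add1  regs: r0:3,r1:Add1,r2:6,r3:7
  c2: issue MUL r2<-Mul1  regs: r0:3,r1:Add1,r2:Mul1,r3:7
  c3: issue MUL r2<-Mul2  regs: r0:3,r1:Add1,r2:Mul2,r3:7
  c4: CDB Add1=-1; issue SUB r1<-Add1  regs: r0:3,r1:Add1,r2:Mul2,r3:7
  c5: stall  regs: r0:3,r1:Add1,r2:Mul2,r3:7
  c6: CDB Mul1=42; issue MUL r2<-Mul1  regs: r0:3,r1:Add1,r2:Mul1,r3:7
  c7: CDB Mul2=21; issue ADD r2<-Add2  regs: r0:3,r1:Add1,r2:Add2,r3:7
  c8: issue SUB r0<-Add3  regs: r0:Add3,r1:Add1,r2:Add2,r3:7
  c9: stall  regs: r0:Add3,r1:Add1,r2:Add2,r3:7
  c10: CDB Add1=22; issue SUB r2<-Add1  regs: r0:Add3,r1:22,r2:Add1,r3:7
  c11: -  regs: r0:Add3,r1:22,r2:Add1,r3:7
  c12: -  regs: r0:Add3,r1:22,r2:Add1,r3:7

STATUS = VALUE 22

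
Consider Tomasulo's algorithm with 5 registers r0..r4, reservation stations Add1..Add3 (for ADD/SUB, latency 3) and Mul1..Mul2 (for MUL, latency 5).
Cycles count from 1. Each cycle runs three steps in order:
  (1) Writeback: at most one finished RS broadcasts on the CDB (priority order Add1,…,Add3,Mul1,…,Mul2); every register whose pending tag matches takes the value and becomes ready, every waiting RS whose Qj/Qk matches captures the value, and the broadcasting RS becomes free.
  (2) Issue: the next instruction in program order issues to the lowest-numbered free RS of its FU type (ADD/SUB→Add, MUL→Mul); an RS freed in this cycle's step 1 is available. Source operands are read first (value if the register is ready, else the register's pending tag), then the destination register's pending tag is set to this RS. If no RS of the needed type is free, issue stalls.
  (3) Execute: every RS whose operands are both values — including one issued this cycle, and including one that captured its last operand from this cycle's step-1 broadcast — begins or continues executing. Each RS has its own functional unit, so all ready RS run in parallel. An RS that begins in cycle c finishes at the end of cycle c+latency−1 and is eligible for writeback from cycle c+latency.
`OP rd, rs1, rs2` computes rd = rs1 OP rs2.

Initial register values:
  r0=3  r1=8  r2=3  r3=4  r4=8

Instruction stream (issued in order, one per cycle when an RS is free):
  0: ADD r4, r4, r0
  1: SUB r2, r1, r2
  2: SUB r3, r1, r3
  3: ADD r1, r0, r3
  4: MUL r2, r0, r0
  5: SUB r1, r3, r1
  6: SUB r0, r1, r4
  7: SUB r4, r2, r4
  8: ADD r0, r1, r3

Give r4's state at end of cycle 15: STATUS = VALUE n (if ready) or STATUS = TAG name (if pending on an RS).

c1: issue ADD r4<-Add1 | r0:3,r1:8,r2:3,r3:4,r4:Add1
c2: issue SUB r2<-Add2 | r0:3,r1:8,r2:Add2,r3:4,r4:Add1
c3: issue SUB r3<-Add3 | r0:3,r1:8,r2:Add2,r3:Add3,r4:Add1
c4: CDB Add1=11; issue ADD r1<-Add1 | r0:3,r1:Add1,r2:Add2,r3:Add3,r4:11
c5: CDB Add2=5; issue MUL r2<-Mul1 | r0:3,r1:Add1,r2:Mul1,r3:Add3,r4:11
c6: CDB Add3=4; issue SUB r1<-Add2 | r0:3,r1:Add2,r2:Mul1,r3:4,r4:11
c7: issue SUB r0<-Add3 | r0:Add3,r1:Add2,r2:Mul1,r3:4,r4:11
c8: stall | r0:Add3,r1:Add2,r2:Mul1,r3:4,r4:11
c9: CDB Add1=7; issue SUB r4<-Add1 | r0:Add3,r1:Add2,r2:Mul1,r3:4,r4:Add1
c10: CDB Mul1=9; stall | r0:Add3,r1:Add2,r2:9,r3:4,r4:Add1
c11: stall | r0:Add3,r1:Add2,r2:9,r3:4,r4:Add1
c12: CDB Add2=-3; issue ADD r0<-Add2 | r0:Add2,r1:-3,r2:9,r3:4,r4:Add1
c13: CDB Add1=-2 | r0:Add2,r1:-3,r2:9,r3:4,r4:-2
c14: - | r0:Add2,r1:-3,r2:9,r3:4,r4:-2
c15: CDB Add2=1 | r0:1,r1:-3,r2:9,r3:4,r4:-2

STATUS = VALUE -2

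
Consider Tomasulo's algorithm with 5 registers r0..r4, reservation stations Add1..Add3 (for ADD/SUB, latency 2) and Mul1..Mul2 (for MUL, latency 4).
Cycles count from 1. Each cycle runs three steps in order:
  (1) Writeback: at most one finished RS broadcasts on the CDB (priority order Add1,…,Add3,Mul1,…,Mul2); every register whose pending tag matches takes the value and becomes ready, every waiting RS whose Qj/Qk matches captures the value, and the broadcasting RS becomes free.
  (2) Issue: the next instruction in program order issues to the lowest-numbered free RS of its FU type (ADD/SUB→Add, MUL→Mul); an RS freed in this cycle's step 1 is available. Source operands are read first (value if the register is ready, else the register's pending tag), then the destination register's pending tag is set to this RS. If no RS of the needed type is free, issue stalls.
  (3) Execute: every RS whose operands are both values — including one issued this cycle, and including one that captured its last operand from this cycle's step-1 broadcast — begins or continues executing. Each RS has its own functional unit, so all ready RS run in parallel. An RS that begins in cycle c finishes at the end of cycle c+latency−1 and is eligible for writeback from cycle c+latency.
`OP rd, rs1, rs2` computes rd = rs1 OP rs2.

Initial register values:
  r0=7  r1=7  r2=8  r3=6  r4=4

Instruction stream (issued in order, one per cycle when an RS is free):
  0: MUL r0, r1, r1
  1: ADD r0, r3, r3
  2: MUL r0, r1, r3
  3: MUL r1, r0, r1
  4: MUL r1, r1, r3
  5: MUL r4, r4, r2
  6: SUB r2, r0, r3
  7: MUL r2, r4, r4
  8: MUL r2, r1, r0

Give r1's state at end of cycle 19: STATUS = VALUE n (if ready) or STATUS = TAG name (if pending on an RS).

c1: issue MUL r0<-Mul1 | r0:Mul1,r1:7,r2:8,r3:6,r4:4
c2: issue ADD r0<-Add1 | r0:Add1,r1:7,r2:8,r3:6,r4:4
c3: issue MUL r0<-Mul2 | r0:Mul2,r1:7,r2:8,r3:6,r4:4
c4: CDB Add1=12; stall | r0:Mul2,r1:7,r2:8,r3:6,r4:4
c5: CDB Mul1=49; issue MUL r1<-Mul1 | r0:Mul2,r1:Mul1,r2:8,r3:6,r4:4
c6: stall | r0:Mul2,r1:Mul1,r2:8,r3:6,r4:4
c7: CDB Mul2=42; issue MUL r1<-Mul2 | r0:42,r1:Mul2,r2:8,r3:6,r4:4
c8: stall | r0:42,r1:Mul2,r2:8,r3:6,r4:4
c9: stall | r0:42,r1:Mul2,r2:8,r3:6,r4:4
c10: stall | r0:42,r1:Mul2,r2:8,r3:6,r4:4
c11: CDB Mul1=294; issue MUL r4<-Mul1 | r0:42,r1:Mul2,r2:8,r3:6,r4:Mul1
c12: issue SUB r2<-Add1 | r0:42,r1:Mul2,r2:Add1,r3:6,r4:Mul1
c13: stall | r0:42,r1:Mul2,r2:Add1,r3:6,r4:Mul1
c14: CDB Add1=36; stall | r0:42,r1:Mul2,r2:36,r3:6,r4:Mul1
c15: CDB Mul1=32; issue MUL r2<-Mul1 | r0:42,r1:Mul2,r2:Mul1,r3:6,r4:32
c16: CDB Mul2=1764; issue MUL r2<-Mul2 | r0:42,r1:1764,r2:Mul2,r3:6,r4:32
c17: - | r0:42,r1:1764,r2:Mul2,r3:6,r4:32
c18: - | r0:42,r1:1764,r2:Mul2,r3:6,r4:32
c19: CDB Mul1=1024 | r0:42,r1:1764,r2:Mul2,r3:6,r4:32

STATUS = VALUE 1764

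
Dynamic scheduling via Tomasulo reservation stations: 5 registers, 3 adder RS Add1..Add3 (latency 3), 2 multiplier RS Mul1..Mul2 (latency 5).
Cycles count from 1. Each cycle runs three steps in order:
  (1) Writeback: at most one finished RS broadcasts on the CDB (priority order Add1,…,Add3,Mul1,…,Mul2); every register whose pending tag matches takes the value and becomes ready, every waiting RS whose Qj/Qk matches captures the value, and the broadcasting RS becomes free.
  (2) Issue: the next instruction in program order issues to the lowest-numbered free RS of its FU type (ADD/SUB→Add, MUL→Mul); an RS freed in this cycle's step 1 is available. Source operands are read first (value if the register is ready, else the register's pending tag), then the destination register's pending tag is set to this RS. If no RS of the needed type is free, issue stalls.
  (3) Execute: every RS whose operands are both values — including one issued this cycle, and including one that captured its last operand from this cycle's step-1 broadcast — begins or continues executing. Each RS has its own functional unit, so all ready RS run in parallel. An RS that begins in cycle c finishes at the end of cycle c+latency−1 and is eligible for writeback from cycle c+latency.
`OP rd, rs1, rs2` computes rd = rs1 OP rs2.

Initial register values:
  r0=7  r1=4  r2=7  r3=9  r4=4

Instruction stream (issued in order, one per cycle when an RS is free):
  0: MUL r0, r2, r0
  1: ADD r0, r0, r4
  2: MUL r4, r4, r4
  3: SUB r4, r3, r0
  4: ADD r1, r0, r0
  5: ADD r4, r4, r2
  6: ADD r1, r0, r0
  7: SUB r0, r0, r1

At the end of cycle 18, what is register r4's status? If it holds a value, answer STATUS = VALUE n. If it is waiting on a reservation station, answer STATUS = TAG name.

STATUS = VALUE -37

  c1: issue MUL r0<-Mul1  regs: r0:Mul1,r1:4,r2:7,r3:9,r4:4
  c2: issue ADD r0<-Add1  regs: r0:Add1,r1:4,r2:7,r3:9,r4:4
  c3: issue MUL r4<-Mul2  regs: r0:Add1,r1:4,r2:7,r3:9,r4:Mul2
  c4: issue SUB r4<-Add2  regs: r0:Add1,r1:4,r2:7,r3:9,r4:Add2
  c5: issue ADD r1<-Add3  regs: r0:Add1,r1:Add3,r2:7,r3:9,r4:Add2
  c6: CDB Mul1=49; stall  regs: r0:Add1,r1:Add3,r2:7,r3:9,r4:Add2
  c7: stall  regs: r0:Add1,r1:Add3,r2:7,r3:9,r4:Add2
  c8: CDB Mul2=16; stall  regs: r0:Add1,r1:Add3,r2:7,r3:9,r4:Add2
  c9: CDB Add1=53; issue ADD r4<-Add1  regs: r0:53,r1:Add3,r2:7,r3:9,r4:Add1
  c10: stall  regs: r0:53,r1:Add3,r2:7,r3:9,r4:Add1
  c11: stall  regs: r0:53,r1:Add3,r2:7,r3:9,r4:Add1
  c12: CDB Add2=-44; issue ADD r1<-Add2  regs: r0:53,r1:Add2,r2:7,r3:9,r4:Add1
  c13: CDB Add3=106; issue SUB r0<-Add3  regs: r0:Add3,r1:Add2,r2:7,r3:9,r4:Add1
  c14: -  regs: r0:Add3,r1:Add2,r2:7,r3:9,r4:Add1
  c15: CDB Add1=-37  regs: r0:Add3,r1:Add2,r2:7,r3:9,r4:-37
  c16: CDB Add2=106  regs: r0:Add3,r1:106,r2:7,r3:9,r4:-37
  c17: -  regs: r0:Add3,r1:106,r2:7,r3:9,r4:-37
  c18: -  regs: r0:Add3,r1:106,r2:7,r3:9,r4:-37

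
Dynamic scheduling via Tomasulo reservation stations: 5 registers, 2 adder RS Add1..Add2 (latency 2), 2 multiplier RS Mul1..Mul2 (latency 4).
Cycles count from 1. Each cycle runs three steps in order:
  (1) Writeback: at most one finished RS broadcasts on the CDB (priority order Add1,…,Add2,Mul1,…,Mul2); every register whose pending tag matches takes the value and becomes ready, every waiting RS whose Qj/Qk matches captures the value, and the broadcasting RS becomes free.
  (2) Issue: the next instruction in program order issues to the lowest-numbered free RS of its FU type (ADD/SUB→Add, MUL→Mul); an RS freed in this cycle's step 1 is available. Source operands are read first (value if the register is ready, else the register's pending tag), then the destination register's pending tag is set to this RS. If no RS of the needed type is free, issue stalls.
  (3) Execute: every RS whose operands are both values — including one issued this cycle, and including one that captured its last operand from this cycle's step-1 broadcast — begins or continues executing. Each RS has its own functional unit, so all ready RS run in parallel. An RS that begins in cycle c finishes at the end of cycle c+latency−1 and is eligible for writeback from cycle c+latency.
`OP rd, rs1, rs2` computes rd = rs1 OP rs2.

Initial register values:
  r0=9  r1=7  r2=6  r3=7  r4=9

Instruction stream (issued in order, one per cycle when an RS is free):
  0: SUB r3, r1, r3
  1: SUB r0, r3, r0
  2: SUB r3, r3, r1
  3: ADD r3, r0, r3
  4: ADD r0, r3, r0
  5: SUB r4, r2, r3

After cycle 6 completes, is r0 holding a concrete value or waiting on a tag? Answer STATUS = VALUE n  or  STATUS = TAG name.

cycle 1: issue SUB r3<-Add1 // r0:9,r1:7,r2:6,r3:Add1,r4:9
cycle 2: issue SUB r0<-Add2 // r0:Add2,r1:7,r2:6,r3:Add1,r4:9
cycle 3: CDB Add1=0; issue SUB r3<-Add1 // r0:Add2,r1:7,r2:6,r3:Add1,r4:9
cycle 4: stall // r0:Add2,r1:7,r2:6,r3:Add1,r4:9
cycle 5: CDB Add1=-7; issue ADD r3<-Add1 // r0:Add2,r1:7,r2:6,r3:Add1,r4:9
cycle 6: CDB Add2=-9; issue ADD r0<-Add2 // r0:Add2,r1:7,r2:6,r3:Add1,r4:9

STATUS = TAG Add2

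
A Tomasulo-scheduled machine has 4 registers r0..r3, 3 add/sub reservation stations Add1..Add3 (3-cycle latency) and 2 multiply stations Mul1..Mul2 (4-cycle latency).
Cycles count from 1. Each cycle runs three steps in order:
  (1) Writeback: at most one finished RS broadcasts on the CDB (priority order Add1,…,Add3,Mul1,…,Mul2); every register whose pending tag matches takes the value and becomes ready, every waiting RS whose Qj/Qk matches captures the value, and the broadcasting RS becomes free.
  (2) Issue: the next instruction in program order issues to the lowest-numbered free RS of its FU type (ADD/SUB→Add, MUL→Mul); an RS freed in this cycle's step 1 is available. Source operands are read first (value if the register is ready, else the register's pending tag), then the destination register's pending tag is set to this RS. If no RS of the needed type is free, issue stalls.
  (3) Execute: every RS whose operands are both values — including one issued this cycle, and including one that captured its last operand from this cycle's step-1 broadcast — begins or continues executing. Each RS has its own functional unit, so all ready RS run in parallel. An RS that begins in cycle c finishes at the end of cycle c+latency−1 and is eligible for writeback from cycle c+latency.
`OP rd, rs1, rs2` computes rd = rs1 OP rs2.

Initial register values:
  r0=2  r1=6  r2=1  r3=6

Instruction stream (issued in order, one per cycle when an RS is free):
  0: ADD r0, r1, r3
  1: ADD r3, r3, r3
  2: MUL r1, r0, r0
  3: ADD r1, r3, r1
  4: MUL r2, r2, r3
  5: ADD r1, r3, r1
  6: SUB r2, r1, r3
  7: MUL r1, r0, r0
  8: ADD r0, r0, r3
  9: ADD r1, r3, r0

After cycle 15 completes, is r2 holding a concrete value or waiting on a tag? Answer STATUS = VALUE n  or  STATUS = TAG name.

cycle 1: issue ADD r0<-Add1 // r0:Add1,r1:6,r2:1,r3:6
cycle 2: issue ADD r3<-Add2 // r0:Add1,r1:6,r2:1,r3:Add2
cycle 3: issue MUL r1<-Mul1 // r0:Add1,r1:Mul1,r2:1,r3:Add2
cycle 4: CDB Add1=12; issue ADD r1<-Add1 // r0:12,r1:Add1,r2:1,r3:Add2
cycle 5: CDB Add2=12; issue MUL r2<-Mul2 // r0:12,r1:Add1,r2:Mul2,r3:12
cycle 6: issue ADD r1<-Add2 // r0:12,r1:Add2,r2:Mul2,r3:12
cycle 7: issue SUB r2<-Add3 // r0:12,r1:Add2,r2:Add3,r3:12
cycle 8: CDB Mul1=144; issue MUL r1<-Mul1 // r0:12,r1:Mul1,r2:Add3,r3:12
cycle 9: CDB Mul2=12; stall // r0:12,r1:Mul1,r2:Add3,r3:12
cycle 10: stall // r0:12,r1:Mul1,r2:Add3,r3:12
cycle 11: CDB Add1=156; issue ADD r0<-Add1 // r0:Add1,r1:Mul1,r2:Add3,r3:12
cycle 12: CDB Mul1=144; stall // r0:Add1,r1:144,r2:Add3,r3:12
cycle 13: stall // r0:Add1,r1:144,r2:Add3,r3:12
cycle 14: CDB Add1=24; issue ADD r1<-Add1 // r0:24,r1:Add1,r2:Add3,r3:12
cycle 15: CDB Add2=168 // r0:24,r1:Add1,r2:Add3,r3:12

STATUS = TAG Add3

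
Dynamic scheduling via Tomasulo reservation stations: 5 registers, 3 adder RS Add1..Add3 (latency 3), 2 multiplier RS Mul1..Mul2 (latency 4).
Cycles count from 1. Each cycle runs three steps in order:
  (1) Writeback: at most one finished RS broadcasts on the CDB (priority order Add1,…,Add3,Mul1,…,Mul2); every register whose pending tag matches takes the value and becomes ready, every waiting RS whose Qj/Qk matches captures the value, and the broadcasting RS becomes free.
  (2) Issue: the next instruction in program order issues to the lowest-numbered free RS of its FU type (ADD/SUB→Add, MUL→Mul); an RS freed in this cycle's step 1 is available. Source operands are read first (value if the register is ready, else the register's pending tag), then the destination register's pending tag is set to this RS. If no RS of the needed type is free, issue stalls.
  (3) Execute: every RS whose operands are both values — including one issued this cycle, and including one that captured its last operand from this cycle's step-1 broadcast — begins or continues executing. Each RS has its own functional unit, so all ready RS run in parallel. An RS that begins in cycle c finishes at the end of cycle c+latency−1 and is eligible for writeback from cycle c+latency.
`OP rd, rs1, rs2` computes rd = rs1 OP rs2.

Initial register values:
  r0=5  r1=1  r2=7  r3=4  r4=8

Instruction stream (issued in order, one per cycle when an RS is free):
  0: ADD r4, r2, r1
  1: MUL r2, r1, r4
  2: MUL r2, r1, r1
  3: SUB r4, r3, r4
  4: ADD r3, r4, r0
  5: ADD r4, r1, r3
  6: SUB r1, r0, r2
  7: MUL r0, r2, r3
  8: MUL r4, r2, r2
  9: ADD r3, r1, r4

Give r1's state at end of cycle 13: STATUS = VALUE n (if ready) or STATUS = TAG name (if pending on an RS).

STATUS = VALUE 4

  c1: issue ADD r4<-Add1  regs: r0:5,r1:1,r2:7,r3:4,r4:Add1
  c2: issue MUL r2<-Mul1  regs: r0:5,r1:1,r2:Mul1,r3:4,r4:Add1
  c3: issue MUL r2<-Mul2  regs: r0:5,r1:1,r2:Mul2,r3:4,r4:Add1
  c4: CDB Add1=8; issue SUB r4<-Add1  regs: r0:5,r1:1,r2:Mul2,r3:4,r4:Add1
  c5: issue ADD r3<-Add2  regs: r0:5,r1:1,r2:Mul2,r3:Add2,r4:Add1
  c6: issue ADD r4<-Add3  regs: r0:5,r1:1,r2:Mul2,r3:Add2,r4:Add3
  c7: CDB Add1=-4; issue SUB r1<-Add1  regs: r0:5,r1:Add1,r2:Mul2,r3:Add2,r4:Add3
  c8: CDB Mul1=8; issue MUL r0<-Mul1  regs: r0:Mul1,r1:Add1,r2:Mul2,r3:Add2,r4:Add3
  c9: CDB Mul2=1; issue MUL r4<-Mul2  regs: r0:Mul1,r1:Add1,r2:1,r3:Add2,r4:Mul2
  c10: CDB Add2=1; issue ADD r3<-Add2  regs: r0:Mul1,r1:Add1,r2:1,r3:Add2,r4:Mul2
  c11: -  regs: r0:Mul1,r1:Add1,r2:1,r3:Add2,r4:Mul2
  c12: CDB Add1=4  regs: r0:Mul1,r1:4,r2:1,r3:Add2,r4:Mul2
  c13: CDB Add3=2  regs: r0:Mul1,r1:4,r2:1,r3:Add2,r4:Mul2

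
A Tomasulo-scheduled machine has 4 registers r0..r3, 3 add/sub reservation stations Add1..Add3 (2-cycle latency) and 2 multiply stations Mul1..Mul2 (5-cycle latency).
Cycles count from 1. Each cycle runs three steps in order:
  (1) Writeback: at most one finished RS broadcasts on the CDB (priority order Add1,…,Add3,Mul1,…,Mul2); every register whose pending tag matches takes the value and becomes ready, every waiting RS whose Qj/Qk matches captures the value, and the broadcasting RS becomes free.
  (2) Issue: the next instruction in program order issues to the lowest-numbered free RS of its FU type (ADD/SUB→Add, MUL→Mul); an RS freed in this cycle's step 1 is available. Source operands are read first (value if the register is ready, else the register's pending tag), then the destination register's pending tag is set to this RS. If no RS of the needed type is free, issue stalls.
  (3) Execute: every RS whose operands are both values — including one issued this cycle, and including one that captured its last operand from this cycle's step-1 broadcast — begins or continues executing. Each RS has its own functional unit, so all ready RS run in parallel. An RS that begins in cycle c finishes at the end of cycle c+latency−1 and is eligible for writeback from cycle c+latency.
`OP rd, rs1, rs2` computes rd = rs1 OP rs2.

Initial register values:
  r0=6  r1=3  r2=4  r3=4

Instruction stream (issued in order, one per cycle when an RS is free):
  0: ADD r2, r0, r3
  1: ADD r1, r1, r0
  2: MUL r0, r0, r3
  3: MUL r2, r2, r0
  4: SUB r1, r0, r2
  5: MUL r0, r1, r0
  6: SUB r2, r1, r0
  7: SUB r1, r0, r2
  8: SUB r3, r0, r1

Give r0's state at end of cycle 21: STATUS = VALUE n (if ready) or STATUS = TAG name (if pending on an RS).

STATUS = VALUE -5184

c1: issue ADD r2<-Add1 | r0:6,r1:3,r2:Add1,r3:4
c2: issue ADD r1<-Add2 | r0:6,r1:Add2,r2:Add1,r3:4
c3: CDB Add1=10; issue MUL r0<-Mul1 | r0:Mul1,r1:Add2,r2:10,r3:4
c4: CDB Add2=9; issue MUL r2<-Mul2 | r0:Mul1,r1:9,r2:Mul2,r3:4
c5: issue SUB r1<-Add1 | r0:Mul1,r1:Add1,r2:Mul2,r3:4
c6: stall | r0:Mul1,r1:Add1,r2:Mul2,r3:4
c7: stall | r0:Mul1,r1:Add1,r2:Mul2,r3:4
c8: CDB Mul1=24; issue MUL r0<-Mul1 | r0:Mul1,r1:Add1,r2:Mul2,r3:4
c9: issue SUB r2<-Add2 | r0:Mul1,r1:Add1,r2:Add2,r3:4
c10: issue SUB r1<-Add3 | r0:Mul1,r1:Add3,r2:Add2,r3:4
c11: stall | r0:Mul1,r1:Add3,r2:Add2,r3:4
c12: stall | r0:Mul1,r1:Add3,r2:Add2,r3:4
c13: CDB Mul2=240; stall | r0:Mul1,r1:Add3,r2:Add2,r3:4
c14: stall | r0:Mul1,r1:Add3,r2:Add2,r3:4
c15: CDB Add1=-216; issue SUB r3<-Add1 | r0:Mul1,r1:Add3,r2:Add2,r3:Add1
c16: - | r0:Mul1,r1:Add3,r2:Add2,r3:Add1
c17: - | r0:Mul1,r1:Add3,r2:Add2,r3:Add1
c18: - | r0:Mul1,r1:Add3,r2:Add2,r3:Add1
c19: - | r0:Mul1,r1:Add3,r2:Add2,r3:Add1
c20: CDB Mul1=-5184 | r0:-5184,r1:Add3,r2:Add2,r3:Add1
c21: - | r0:-5184,r1:Add3,r2:Add2,r3:Add1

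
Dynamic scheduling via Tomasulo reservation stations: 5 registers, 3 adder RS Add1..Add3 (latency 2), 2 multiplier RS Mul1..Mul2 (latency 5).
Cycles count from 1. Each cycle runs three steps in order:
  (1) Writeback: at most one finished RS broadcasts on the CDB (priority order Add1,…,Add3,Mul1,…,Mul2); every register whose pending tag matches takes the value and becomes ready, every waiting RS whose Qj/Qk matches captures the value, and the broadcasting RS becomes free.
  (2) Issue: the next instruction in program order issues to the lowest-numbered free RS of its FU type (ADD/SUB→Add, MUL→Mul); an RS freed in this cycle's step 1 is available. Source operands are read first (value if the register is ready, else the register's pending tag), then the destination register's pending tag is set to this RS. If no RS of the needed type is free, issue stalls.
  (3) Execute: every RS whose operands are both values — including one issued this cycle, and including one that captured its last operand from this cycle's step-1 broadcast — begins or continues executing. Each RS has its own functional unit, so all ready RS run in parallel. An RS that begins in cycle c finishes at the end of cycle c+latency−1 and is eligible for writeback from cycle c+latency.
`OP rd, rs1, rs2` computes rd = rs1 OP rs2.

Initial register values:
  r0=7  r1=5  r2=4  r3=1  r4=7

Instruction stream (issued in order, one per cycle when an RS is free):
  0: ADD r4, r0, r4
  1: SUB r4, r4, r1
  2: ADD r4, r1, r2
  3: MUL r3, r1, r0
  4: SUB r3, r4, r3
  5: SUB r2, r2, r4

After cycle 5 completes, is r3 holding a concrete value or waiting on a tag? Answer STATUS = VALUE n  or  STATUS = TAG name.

cycle 1: issue ADD r4<-Add1 // r0:7,r1:5,r2:4,r3:1,r4:Add1
cycle 2: issue SUB r4<-Add2 // r0:7,r1:5,r2:4,r3:1,r4:Add2
cycle 3: CDB Add1=14; issue ADD r4<-Add1 // r0:7,r1:5,r2:4,r3:1,r4:Add1
cycle 4: issue MUL r3<-Mul1 // r0:7,r1:5,r2:4,r3:Mul1,r4:Add1
cycle 5: CDB Add1=9; issue SUB r3<-Add1 // r0:7,r1:5,r2:4,r3:Add1,r4:9

STATUS = TAG Add1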